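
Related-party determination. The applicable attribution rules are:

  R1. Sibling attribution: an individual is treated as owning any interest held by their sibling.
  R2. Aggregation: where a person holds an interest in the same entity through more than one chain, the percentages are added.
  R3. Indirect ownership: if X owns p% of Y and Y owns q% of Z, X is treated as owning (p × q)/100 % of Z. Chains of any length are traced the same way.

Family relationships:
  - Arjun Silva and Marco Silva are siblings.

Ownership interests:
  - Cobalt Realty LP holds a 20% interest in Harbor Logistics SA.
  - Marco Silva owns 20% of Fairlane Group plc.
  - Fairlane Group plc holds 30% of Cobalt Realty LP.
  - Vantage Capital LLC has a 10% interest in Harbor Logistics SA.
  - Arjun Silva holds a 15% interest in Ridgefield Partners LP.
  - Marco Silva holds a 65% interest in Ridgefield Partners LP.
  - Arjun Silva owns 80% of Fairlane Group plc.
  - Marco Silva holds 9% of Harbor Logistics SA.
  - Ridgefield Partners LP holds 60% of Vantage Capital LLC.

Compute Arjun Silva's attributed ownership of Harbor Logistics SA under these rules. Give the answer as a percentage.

19.8%

By sibling attribution (R1), Arjun Silva is treated as also owning Marco Silva's interest in Ridgefield Partners LP, giving 15% + 65% = 80%.
By sibling attribution (R1), Arjun Silva is treated as also owning Marco Silva's interest in Fairlane Group plc, giving 80% + 20% = 100%.
By sibling attribution (R1), Arjun Silva is treated as owning Marco Silva's 9% interest in Harbor Logistics SA.
Chain via Ridgefield Partners LP → Vantage Capital LLC (R3): 80% × 60% × 10% = 4.8% of Harbor Logistics SA.
Chain via Fairlane Group plc → Cobalt Realty LP (R3): 100% × 30% × 20% = 6% of Harbor Logistics SA.
Direct interest in Harbor Logistics SA: 9%.
Aggregating (R2): 4.8% + 6% + 9% = 19.8%.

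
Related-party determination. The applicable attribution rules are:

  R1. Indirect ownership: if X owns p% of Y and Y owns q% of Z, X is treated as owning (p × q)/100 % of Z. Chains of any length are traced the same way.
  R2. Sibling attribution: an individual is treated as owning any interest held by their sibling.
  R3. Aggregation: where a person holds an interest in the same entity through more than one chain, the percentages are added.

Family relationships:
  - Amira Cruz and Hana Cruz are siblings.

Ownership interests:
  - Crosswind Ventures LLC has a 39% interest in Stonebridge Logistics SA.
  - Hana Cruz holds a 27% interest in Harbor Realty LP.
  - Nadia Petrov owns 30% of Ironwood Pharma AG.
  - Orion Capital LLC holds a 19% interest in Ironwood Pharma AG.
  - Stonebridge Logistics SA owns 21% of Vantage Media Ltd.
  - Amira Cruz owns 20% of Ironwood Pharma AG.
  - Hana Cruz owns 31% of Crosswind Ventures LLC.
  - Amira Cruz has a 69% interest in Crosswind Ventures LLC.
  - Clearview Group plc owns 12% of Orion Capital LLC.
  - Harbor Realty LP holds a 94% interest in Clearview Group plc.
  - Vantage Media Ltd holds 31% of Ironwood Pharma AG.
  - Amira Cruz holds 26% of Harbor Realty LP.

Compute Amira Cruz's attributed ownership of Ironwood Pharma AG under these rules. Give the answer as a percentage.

By sibling attribution (R2), Amira Cruz is treated as also owning Hana Cruz's interest in Crosswind Ventures LLC, giving 69% + 31% = 100%.
By sibling attribution (R2), Amira Cruz is treated as also owning Hana Cruz's interest in Harbor Realty LP, giving 26% + 27% = 53%.
Chain via Crosswind Ventures LLC → Stonebridge Logistics SA → Vantage Media Ltd (R1): 100% × 39% × 21% × 31% = 2.5389% of Ironwood Pharma AG.
Chain via Harbor Realty LP → Clearview Group plc → Orion Capital LLC (R1): 53% × 94% × 12% × 19% = 1.135896% of Ironwood Pharma AG.
Direct interest in Ironwood Pharma AG: 20%.
Aggregating (R3): 2.5389% + 1.135896% + 20% = 23.674796%.

23.674796%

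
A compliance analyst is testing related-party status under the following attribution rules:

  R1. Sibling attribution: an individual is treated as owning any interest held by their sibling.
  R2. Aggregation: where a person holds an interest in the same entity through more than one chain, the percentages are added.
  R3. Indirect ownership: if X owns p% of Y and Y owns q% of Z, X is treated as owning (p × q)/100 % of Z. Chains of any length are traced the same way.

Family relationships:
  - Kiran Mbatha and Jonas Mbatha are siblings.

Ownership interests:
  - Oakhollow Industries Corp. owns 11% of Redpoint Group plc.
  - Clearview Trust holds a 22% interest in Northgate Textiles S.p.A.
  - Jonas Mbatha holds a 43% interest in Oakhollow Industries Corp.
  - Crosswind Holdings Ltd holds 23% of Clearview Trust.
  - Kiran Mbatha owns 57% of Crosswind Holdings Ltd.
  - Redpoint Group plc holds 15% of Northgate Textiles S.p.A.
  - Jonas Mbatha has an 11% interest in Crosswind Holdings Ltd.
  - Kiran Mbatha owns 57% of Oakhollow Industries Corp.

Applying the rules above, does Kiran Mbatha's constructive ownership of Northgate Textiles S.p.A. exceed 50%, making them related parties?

By sibling attribution (R1), Kiran Mbatha is treated as also owning Jonas Mbatha's interest in Crosswind Holdings Ltd, giving 57% + 11% = 68%.
By sibling attribution (R1), Kiran Mbatha is treated as also owning Jonas Mbatha's interest in Oakhollow Industries Corp, giving 57% + 43% = 100%.
Chain via Crosswind Holdings Ltd → Clearview Trust (R3): 68% × 23% × 22% = 3.4408% of Northgate Textiles S.p.A.
Chain via Oakhollow Industries Corp. → Redpoint Group plc (R3): 100% × 11% × 15% = 1.65% of Northgate Textiles S.p.A.
Aggregating (R2): 3.4408% + 1.65% = 5.0908%.
5.0908% does not exceed the 50% threshold, so Kiran is not a related party to Northgate Textiles S.p.A.

No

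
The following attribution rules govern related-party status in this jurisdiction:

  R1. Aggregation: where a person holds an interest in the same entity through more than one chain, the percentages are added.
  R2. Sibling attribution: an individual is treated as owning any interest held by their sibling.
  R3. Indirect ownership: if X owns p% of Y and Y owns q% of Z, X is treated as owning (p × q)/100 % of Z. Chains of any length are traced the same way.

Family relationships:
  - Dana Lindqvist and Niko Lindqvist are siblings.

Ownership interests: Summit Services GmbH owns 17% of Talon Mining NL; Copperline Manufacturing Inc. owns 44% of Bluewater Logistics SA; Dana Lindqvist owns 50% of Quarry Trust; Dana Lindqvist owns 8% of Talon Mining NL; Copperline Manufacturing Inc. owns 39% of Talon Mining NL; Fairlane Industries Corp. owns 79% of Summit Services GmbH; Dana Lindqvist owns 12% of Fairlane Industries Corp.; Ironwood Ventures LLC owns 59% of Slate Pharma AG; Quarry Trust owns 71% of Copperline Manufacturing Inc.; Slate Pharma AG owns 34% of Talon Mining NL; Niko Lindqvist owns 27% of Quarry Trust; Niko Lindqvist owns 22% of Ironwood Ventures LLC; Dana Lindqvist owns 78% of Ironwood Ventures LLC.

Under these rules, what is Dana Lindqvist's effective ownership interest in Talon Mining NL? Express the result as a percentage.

By sibling attribution (R2), Dana Lindqvist is treated as also owning Niko Lindqvist's interest in Quarry Trust, giving 50% + 27% = 77%.
By sibling attribution (R2), Dana Lindqvist is treated as also owning Niko Lindqvist's interest in Ironwood Ventures LLC, giving 78% + 22% = 100%.
Chain via Quarry Trust → Copperline Manufacturing Inc. (R3): 77% × 71% × 39% = 21.3213% of Talon Mining NL.
Chain via Ironwood Ventures LLC → Slate Pharma AG (R3): 100% × 59% × 34% = 20.06% of Talon Mining NL.
Chain via Fairlane Industries Corp. → Summit Services GmbH (R3): 12% × 79% × 17% = 1.6116% of Talon Mining NL.
Direct interest in Talon Mining NL: 8%.
Aggregating (R1): 21.3213% + 20.06% + 1.6116% + 8% = 50.9929%.

50.9929%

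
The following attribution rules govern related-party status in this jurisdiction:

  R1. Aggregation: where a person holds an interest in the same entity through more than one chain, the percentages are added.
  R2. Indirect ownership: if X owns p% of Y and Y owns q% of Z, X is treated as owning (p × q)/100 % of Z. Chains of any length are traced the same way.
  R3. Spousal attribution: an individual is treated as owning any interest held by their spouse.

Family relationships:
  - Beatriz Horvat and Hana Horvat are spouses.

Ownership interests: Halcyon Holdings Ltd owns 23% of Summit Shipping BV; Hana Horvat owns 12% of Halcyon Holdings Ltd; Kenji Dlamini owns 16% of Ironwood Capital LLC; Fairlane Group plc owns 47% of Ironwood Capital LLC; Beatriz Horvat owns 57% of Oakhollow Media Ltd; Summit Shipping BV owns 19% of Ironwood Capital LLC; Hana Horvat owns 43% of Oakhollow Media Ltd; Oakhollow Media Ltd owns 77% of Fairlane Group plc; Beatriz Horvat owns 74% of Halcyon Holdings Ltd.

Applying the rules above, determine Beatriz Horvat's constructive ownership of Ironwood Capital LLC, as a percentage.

39.9482%

By spousal attribution (R3), Beatriz Horvat is treated as also owning Hana Horvat's interest in Oakhollow Media Ltd, giving 57% + 43% = 100%.
By spousal attribution (R3), Beatriz Horvat is treated as also owning Hana Horvat's interest in Halcyon Holdings Ltd, giving 74% + 12% = 86%.
Chain via Oakhollow Media Ltd → Fairlane Group plc (R2): 100% × 77% × 47% = 36.19% of Ironwood Capital LLC.
Chain via Halcyon Holdings Ltd → Summit Shipping BV (R2): 86% × 23% × 19% = 3.7582% of Ironwood Capital LLC.
Aggregating (R1): 36.19% + 3.7582% = 39.9482%.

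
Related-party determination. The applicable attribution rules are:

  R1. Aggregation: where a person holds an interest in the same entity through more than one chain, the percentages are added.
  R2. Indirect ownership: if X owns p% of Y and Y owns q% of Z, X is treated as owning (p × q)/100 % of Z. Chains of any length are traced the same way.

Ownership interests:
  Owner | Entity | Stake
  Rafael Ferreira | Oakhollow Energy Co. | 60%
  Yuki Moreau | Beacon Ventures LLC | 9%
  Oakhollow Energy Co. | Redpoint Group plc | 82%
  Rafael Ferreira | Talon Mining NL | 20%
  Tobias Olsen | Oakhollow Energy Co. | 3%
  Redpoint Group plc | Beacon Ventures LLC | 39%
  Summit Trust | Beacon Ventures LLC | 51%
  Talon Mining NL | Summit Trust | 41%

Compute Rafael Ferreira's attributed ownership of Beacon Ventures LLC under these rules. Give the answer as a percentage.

23.37%

Chain via Oakhollow Energy Co. → Redpoint Group plc (R2): 60% × 82% × 39% = 19.188% of Beacon Ventures LLC.
Chain via Talon Mining NL → Summit Trust (R2): 20% × 41% × 51% = 4.182% of Beacon Ventures LLC.
Aggregating (R1): 19.188% + 4.182% = 23.37%.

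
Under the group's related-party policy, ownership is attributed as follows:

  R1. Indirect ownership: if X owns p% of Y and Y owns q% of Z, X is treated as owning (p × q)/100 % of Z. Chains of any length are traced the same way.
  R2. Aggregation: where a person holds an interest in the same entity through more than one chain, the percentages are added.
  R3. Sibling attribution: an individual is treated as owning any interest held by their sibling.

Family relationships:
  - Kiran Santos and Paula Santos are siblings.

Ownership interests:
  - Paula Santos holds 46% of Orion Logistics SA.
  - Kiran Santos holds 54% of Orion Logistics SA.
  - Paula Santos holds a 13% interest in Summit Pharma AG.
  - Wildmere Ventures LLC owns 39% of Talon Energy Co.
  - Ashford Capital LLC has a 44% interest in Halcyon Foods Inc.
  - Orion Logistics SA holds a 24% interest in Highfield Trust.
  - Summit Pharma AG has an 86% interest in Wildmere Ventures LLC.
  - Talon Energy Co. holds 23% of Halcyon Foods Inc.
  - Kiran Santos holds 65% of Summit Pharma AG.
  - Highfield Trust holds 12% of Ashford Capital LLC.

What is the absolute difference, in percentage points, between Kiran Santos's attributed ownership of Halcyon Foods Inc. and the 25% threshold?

17.715724

By sibling attribution (R3), Kiran Santos is treated as also owning Paula Santos's interest in Orion Logistics SA, giving 54% + 46% = 100%.
By sibling attribution (R3), Kiran Santos is treated as also owning Paula Santos's interest in Summit Pharma AG, giving 65% + 13% = 78%.
Chain via Orion Logistics SA → Highfield Trust → Ashford Capital LLC (R1): 100% × 24% × 12% × 44% = 1.2672% of Halcyon Foods Inc.
Chain via Summit Pharma AG → Wildmere Ventures LLC → Talon Energy Co. (R1): 78% × 86% × 39% × 23% = 6.017076% of Halcyon Foods Inc.
Aggregating (R2): 1.2672% + 6.017076% = 7.284276%.
7.284276% falls short of the 25% threshold by 17.715724 percentage points.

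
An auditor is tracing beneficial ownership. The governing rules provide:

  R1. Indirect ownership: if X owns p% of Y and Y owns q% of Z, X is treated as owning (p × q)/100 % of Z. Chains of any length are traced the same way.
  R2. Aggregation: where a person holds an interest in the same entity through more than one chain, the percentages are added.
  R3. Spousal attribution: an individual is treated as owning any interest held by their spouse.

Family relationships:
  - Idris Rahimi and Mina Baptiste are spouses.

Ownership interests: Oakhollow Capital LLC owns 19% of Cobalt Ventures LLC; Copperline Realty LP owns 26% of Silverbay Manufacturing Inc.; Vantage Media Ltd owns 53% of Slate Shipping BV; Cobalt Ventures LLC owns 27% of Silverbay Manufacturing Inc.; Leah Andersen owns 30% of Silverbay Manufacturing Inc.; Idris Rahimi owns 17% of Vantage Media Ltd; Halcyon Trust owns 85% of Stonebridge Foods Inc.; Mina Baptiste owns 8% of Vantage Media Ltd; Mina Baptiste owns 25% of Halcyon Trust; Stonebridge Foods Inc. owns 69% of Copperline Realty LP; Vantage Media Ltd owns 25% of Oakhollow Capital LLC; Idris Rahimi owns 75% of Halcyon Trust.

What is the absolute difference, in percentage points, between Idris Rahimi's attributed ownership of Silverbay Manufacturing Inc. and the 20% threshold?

4.430375

By spousal attribution (R3), Idris Rahimi is treated as also owning Mina Baptiste's interest in Vantage Media Ltd, giving 17% + 8% = 25%.
By spousal attribution (R3), Idris Rahimi is treated as also owning Mina Baptiste's interest in Halcyon Trust, giving 75% + 25% = 100%.
Chain via Vantage Media Ltd → Oakhollow Capital LLC → Cobalt Ventures LLC (R1): 25% × 25% × 19% × 27% = 0.320625% of Silverbay Manufacturing Inc.
Chain via Halcyon Trust → Stonebridge Foods Inc. → Copperline Realty LP (R1): 100% × 85% × 69% × 26% = 15.249% of Silverbay Manufacturing Inc.
Aggregating (R2): 0.320625% + 15.249% = 15.569625%.
15.569625% falls short of the 20% threshold by 4.430375 percentage points.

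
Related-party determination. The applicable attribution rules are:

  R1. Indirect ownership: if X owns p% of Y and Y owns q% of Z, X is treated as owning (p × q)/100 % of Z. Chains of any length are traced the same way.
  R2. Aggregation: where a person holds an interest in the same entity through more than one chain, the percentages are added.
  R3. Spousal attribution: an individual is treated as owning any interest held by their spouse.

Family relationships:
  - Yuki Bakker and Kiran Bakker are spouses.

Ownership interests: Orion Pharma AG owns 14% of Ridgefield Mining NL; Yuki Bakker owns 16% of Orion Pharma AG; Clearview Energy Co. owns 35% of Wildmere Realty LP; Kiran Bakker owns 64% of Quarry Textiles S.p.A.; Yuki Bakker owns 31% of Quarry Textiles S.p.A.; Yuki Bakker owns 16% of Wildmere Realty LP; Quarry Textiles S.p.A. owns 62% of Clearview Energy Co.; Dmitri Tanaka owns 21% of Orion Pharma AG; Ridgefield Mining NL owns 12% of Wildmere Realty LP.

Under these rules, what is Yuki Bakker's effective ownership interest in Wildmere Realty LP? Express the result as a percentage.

By spousal attribution (R3), Yuki Bakker is treated as also owning Kiran Bakker's interest in Quarry Textiles S.p.A, giving 31% + 64% = 95%.
Chain via Quarry Textiles S.p.A. → Clearview Energy Co. (R1): 95% × 62% × 35% = 20.615% of Wildmere Realty LP.
Chain via Orion Pharma AG → Ridgefield Mining NL (R1): 16% × 14% × 12% = 0.2688% of Wildmere Realty LP.
Direct interest in Wildmere Realty LP: 16%.
Aggregating (R2): 20.615% + 0.2688% + 16% = 36.8838%.

36.8838%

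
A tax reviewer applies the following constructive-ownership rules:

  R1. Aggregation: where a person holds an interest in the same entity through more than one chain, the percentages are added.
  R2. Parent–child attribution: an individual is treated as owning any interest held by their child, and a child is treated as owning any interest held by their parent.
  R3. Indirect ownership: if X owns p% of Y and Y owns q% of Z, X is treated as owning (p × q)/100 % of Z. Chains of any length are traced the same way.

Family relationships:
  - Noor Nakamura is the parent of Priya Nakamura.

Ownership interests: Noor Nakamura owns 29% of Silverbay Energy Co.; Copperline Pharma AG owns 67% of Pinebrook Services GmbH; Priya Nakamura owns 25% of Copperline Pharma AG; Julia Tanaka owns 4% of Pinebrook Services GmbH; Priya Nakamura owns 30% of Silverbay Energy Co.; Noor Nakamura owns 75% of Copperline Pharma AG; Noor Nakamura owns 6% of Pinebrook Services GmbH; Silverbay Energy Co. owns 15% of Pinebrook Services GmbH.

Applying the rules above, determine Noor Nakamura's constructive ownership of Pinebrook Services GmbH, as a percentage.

By parent–child attribution (R2), Noor Nakamura is treated as also owning Priya Nakamura's interest in Copperline Pharma AG, giving 75% + 25% = 100%.
By parent–child attribution (R2), Noor Nakamura is treated as also owning Priya Nakamura's interest in Silverbay Energy Co, giving 29% + 30% = 59%.
Chain via Copperline Pharma AG (R3): 100% × 67% = 67% of Pinebrook Services GmbH.
Chain via Silverbay Energy Co. (R3): 59% × 15% = 8.85% of Pinebrook Services GmbH.
Direct interest in Pinebrook Services GmbH: 6%.
Aggregating (R1): 67% + 8.85% + 6% = 81.85%.

81.85%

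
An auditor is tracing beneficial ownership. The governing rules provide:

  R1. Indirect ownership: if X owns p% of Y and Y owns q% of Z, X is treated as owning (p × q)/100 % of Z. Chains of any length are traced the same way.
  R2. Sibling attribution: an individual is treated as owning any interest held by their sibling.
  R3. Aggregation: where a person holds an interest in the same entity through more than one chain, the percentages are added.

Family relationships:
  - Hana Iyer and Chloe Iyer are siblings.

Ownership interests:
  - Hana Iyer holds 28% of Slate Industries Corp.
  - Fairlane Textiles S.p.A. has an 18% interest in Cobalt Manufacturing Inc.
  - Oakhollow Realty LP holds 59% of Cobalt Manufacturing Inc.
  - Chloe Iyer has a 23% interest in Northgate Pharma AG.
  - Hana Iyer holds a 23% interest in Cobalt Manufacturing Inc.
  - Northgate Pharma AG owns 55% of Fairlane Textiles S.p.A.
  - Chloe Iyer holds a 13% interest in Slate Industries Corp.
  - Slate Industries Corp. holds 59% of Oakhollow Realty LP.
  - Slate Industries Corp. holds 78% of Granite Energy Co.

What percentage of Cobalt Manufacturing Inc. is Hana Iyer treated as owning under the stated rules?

39.5491%

By sibling attribution (R2), Hana Iyer is treated as also owning Chloe Iyer's interest in Slate Industries Corp, giving 28% + 13% = 41%.
By sibling attribution (R2), Hana Iyer is treated as owning Chloe Iyer's 23% interest in Northgate Pharma AG.
Chain via Slate Industries Corp. → Oakhollow Realty LP (R1): 41% × 59% × 59% = 14.2721% of Cobalt Manufacturing Inc.
Direct interest in Cobalt Manufacturing Inc: 23%.
Chain via Northgate Pharma AG → Fairlane Textiles S.p.A. (R1): 23% × 55% × 18% = 2.277% of Cobalt Manufacturing Inc.
Aggregating (R3): 14.2721% + 23% + 2.277% = 39.5491%.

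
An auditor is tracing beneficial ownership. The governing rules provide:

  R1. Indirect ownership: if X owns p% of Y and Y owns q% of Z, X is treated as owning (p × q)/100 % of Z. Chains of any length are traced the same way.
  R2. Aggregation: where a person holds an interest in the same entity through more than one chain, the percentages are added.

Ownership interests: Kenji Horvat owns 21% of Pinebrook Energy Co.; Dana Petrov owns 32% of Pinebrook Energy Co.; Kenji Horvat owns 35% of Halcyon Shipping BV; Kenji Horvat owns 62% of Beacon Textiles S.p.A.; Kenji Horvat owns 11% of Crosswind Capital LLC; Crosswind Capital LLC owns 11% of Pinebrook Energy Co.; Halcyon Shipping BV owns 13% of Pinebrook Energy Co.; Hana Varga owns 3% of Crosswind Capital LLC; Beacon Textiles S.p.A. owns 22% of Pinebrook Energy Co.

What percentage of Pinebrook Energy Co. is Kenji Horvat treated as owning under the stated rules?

Chain via Beacon Textiles S.p.A. (R1): 62% × 22% = 13.64% of Pinebrook Energy Co.
Chain via Halcyon Shipping BV (R1): 35% × 13% = 4.55% of Pinebrook Energy Co.
Chain via Crosswind Capital LLC (R1): 11% × 11% = 1.21% of Pinebrook Energy Co.
Direct interest in Pinebrook Energy Co: 21%.
Aggregating (R2): 13.64% + 4.55% + 1.21% + 21% = 40.4%.

40.4%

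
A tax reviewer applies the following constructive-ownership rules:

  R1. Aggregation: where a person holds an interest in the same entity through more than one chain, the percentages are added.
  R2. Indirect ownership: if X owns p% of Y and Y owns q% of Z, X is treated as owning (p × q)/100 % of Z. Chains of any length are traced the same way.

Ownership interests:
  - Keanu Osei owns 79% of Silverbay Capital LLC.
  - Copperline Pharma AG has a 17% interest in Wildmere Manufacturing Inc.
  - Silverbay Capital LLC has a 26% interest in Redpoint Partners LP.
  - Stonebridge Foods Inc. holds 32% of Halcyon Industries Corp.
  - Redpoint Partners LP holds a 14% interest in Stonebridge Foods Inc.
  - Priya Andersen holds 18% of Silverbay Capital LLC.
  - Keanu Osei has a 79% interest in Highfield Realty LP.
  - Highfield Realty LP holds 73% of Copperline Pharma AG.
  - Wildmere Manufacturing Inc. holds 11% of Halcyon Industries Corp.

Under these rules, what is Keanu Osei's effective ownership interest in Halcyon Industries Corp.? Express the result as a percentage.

Chain via Highfield Realty LP → Copperline Pharma AG → Wildmere Manufacturing Inc. (R2): 79% × 73% × 17% × 11% = 1.078429% of Halcyon Industries Corp.
Chain via Silverbay Capital LLC → Redpoint Partners LP → Stonebridge Foods Inc. (R2): 79% × 26% × 14% × 32% = 0.920192% of Halcyon Industries Corp.
Aggregating (R1): 1.078429% + 0.920192% = 1.998621%.

1.998621%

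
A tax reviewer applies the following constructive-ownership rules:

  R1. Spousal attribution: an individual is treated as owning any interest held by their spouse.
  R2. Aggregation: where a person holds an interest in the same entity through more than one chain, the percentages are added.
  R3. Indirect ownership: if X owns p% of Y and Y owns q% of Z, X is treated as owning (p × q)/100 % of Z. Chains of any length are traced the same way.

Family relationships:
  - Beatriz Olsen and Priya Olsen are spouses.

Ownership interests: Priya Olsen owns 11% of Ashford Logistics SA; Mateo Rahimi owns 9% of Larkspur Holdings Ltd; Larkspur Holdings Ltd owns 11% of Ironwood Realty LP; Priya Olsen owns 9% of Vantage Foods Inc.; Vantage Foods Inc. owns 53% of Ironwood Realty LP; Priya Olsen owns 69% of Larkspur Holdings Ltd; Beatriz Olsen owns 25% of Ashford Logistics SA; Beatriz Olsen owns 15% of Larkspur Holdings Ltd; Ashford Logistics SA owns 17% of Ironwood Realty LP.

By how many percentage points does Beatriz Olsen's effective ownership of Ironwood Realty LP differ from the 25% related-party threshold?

By spousal attribution (R1), Beatriz Olsen is treated as also owning Priya Olsen's interest in Ashford Logistics SA, giving 25% + 11% = 36%.
By spousal attribution (R1), Beatriz Olsen is treated as also owning Priya Olsen's interest in Larkspur Holdings Ltd, giving 15% + 69% = 84%.
By spousal attribution (R1), Beatriz Olsen is treated as owning Priya Olsen's 9% interest in Vantage Foods Inc.
Chain via Ashford Logistics SA (R3): 36% × 17% = 6.12% of Ironwood Realty LP.
Chain via Larkspur Holdings Ltd (R3): 84% × 11% = 9.24% of Ironwood Realty LP.
Chain via Vantage Foods Inc. (R3): 9% × 53% = 4.77% of Ironwood Realty LP.
Aggregating (R2): 6.12% + 9.24% + 4.77% = 20.13%.
20.13% falls short of the 25% threshold by 4.87 percentage points.

4.87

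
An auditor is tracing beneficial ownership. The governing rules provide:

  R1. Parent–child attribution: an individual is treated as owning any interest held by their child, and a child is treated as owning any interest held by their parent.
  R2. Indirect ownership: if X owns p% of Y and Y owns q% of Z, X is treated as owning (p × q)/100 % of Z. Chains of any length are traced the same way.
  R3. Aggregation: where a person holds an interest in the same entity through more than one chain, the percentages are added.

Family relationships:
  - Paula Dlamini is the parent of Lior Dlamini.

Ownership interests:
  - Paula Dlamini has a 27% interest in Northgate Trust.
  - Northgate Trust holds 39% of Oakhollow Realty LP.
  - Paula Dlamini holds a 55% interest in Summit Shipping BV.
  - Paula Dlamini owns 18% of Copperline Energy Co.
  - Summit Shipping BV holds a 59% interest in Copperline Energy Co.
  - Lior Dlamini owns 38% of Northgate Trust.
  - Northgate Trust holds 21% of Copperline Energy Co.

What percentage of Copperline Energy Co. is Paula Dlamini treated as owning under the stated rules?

By parent–child attribution (R1), Paula Dlamini is treated as also owning Lior Dlamini's interest in Northgate Trust, giving 27% + 38% = 65%.
Chain via Summit Shipping BV (R2): 55% × 59% = 32.45% of Copperline Energy Co.
Chain via Northgate Trust (R2): 65% × 21% = 13.65% of Copperline Energy Co.
Direct interest in Copperline Energy Co: 18%.
Aggregating (R3): 32.45% + 13.65% + 18% = 64.1%.

64.1%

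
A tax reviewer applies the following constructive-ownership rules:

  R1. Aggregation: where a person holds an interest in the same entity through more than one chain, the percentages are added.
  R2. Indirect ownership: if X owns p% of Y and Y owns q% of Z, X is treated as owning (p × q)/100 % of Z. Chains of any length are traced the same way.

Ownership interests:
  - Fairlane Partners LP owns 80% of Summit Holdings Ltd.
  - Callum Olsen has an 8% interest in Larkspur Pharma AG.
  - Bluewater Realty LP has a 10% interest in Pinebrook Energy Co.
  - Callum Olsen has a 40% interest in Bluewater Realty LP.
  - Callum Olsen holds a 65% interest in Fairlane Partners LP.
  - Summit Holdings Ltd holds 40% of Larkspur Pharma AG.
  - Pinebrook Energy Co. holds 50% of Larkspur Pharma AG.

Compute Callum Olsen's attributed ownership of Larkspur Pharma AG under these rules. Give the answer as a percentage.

Chain via Fairlane Partners LP → Summit Holdings Ltd (R2): 65% × 80% × 40% = 20.8% of Larkspur Pharma AG.
Chain via Bluewater Realty LP → Pinebrook Energy Co. (R2): 40% × 10% × 50% = 2% of Larkspur Pharma AG.
Direct interest in Larkspur Pharma AG: 8%.
Aggregating (R1): 20.8% + 2% + 8% = 30.8%.

30.8%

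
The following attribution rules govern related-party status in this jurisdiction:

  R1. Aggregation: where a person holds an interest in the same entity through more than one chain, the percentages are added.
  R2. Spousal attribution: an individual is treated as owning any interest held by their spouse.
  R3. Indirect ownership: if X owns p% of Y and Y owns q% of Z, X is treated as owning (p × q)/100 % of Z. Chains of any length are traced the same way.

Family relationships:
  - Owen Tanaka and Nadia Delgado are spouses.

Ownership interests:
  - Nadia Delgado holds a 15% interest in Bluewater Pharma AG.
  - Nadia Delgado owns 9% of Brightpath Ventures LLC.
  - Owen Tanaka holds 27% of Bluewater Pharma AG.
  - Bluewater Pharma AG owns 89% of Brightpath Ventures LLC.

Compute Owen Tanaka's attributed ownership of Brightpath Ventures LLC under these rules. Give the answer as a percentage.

46.38%

By spousal attribution (R2), Owen Tanaka is treated as also owning Nadia Delgado's interest in Bluewater Pharma AG, giving 27% + 15% = 42%.
By spousal attribution (R2), Owen Tanaka is treated as owning Nadia Delgado's 9% interest in Brightpath Ventures LLC.
Chain via Bluewater Pharma AG (R3): 42% × 89% = 37.38% of Brightpath Ventures LLC.
Direct interest in Brightpath Ventures LLC: 9%.
Aggregating (R1): 37.38% + 9% = 46.38%.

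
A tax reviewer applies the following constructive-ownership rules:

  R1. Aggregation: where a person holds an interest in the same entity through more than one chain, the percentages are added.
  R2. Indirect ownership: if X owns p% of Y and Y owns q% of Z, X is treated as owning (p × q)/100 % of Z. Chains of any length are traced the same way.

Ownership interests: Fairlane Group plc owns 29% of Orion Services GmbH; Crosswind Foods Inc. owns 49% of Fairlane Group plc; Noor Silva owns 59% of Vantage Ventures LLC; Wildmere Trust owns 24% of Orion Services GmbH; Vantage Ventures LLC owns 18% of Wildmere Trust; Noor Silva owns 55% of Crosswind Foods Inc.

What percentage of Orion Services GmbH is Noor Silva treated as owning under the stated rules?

Chain via Crosswind Foods Inc. → Fairlane Group plc (R2): 55% × 49% × 29% = 7.8155% of Orion Services GmbH.
Chain via Vantage Ventures LLC → Wildmere Trust (R2): 59% × 18% × 24% = 2.5488% of Orion Services GmbH.
Aggregating (R1): 7.8155% + 2.5488% = 10.3643%.

10.3643%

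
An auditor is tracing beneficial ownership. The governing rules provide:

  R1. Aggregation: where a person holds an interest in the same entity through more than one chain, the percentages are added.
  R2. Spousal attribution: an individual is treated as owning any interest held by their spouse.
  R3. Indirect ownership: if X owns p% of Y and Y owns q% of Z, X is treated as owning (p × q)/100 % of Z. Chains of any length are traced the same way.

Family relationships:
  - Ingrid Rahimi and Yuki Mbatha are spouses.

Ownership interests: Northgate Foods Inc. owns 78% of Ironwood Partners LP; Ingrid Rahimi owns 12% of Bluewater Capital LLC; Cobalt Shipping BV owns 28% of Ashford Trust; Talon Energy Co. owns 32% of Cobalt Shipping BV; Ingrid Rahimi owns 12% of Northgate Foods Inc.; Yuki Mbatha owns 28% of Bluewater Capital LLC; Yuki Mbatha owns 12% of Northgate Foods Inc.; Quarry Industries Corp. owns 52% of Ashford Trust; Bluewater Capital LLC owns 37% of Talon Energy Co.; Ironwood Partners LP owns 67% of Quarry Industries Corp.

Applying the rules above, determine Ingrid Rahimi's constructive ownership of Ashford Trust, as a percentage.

7.848128%

By spousal attribution (R2), Ingrid Rahimi is treated as also owning Yuki Mbatha's interest in Bluewater Capital LLC, giving 12% + 28% = 40%.
By spousal attribution (R2), Ingrid Rahimi is treated as also owning Yuki Mbatha's interest in Northgate Foods Inc, giving 12% + 12% = 24%.
Chain via Bluewater Capital LLC → Talon Energy Co. → Cobalt Shipping BV (R3): 40% × 37% × 32% × 28% = 1.32608% of Ashford Trust.
Chain via Northgate Foods Inc. → Ironwood Partners LP → Quarry Industries Corp. (R3): 24% × 78% × 67% × 52% = 6.522048% of Ashford Trust.
Aggregating (R1): 1.32608% + 6.522048% = 7.848128%.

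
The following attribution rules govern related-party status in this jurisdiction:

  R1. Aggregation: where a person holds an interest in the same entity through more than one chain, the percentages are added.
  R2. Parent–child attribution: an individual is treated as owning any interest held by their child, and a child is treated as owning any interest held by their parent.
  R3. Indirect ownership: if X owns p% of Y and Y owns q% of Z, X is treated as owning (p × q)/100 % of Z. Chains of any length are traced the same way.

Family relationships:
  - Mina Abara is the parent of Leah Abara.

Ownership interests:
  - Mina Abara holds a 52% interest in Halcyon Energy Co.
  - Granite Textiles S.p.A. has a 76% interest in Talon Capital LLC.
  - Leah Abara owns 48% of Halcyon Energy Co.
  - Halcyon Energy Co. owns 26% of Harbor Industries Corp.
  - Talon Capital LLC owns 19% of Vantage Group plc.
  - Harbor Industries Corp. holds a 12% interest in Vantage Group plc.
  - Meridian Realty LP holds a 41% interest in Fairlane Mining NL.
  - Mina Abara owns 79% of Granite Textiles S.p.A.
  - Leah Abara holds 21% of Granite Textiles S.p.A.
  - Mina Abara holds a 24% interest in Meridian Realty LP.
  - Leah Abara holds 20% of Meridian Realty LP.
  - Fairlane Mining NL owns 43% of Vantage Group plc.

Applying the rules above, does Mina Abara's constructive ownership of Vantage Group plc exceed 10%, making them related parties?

Yes

By parent–child attribution (R2), Mina Abara is treated as also owning Leah Abara's interest in Halcyon Energy Co, giving 52% + 48% = 100%.
By parent–child attribution (R2), Mina Abara is treated as also owning Leah Abara's interest in Meridian Realty LP, giving 24% + 20% = 44%.
By parent–child attribution (R2), Mina Abara is treated as also owning Leah Abara's interest in Granite Textiles S.p.A, giving 79% + 21% = 100%.
Chain via Halcyon Energy Co. → Harbor Industries Corp. (R3): 100% × 26% × 12% = 3.12% of Vantage Group plc.
Chain via Meridian Realty LP → Fairlane Mining NL (R3): 44% × 41% × 43% = 7.7572% of Vantage Group plc.
Chain via Granite Textiles S.p.A. → Talon Capital LLC (R3): 100% × 76% × 19% = 14.44% of Vantage Group plc.
Aggregating (R1): 3.12% + 7.7572% + 14.44% = 25.3172%.
25.3172% exceeds the 10% threshold, so Mina is a related party to Vantage Group plc.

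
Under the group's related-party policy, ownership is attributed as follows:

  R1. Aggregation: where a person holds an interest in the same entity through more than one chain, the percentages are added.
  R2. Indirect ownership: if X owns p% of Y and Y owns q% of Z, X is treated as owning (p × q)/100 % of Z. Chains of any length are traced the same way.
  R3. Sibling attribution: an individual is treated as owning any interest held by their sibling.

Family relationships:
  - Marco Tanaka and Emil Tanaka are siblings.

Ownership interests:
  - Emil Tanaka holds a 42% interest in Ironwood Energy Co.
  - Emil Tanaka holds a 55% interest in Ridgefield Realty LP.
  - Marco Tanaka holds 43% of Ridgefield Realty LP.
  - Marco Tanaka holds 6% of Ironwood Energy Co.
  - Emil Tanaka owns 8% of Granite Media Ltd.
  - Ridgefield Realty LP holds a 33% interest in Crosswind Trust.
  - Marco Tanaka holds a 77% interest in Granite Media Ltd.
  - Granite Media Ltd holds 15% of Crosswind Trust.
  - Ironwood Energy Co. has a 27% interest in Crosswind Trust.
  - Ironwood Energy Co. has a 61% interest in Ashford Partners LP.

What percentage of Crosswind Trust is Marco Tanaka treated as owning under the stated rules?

By sibling attribution (R3), Marco Tanaka is treated as also owning Emil Tanaka's interest in Granite Media Ltd, giving 77% + 8% = 85%.
By sibling attribution (R3), Marco Tanaka is treated as also owning Emil Tanaka's interest in Ridgefield Realty LP, giving 43% + 55% = 98%.
By sibling attribution (R3), Marco Tanaka is treated as also owning Emil Tanaka's interest in Ironwood Energy Co, giving 6% + 42% = 48%.
Chain via Granite Media Ltd (R2): 85% × 15% = 12.75% of Crosswind Trust.
Chain via Ridgefield Realty LP (R2): 98% × 33% = 32.34% of Crosswind Trust.
Chain via Ironwood Energy Co. (R2): 48% × 27% = 12.96% of Crosswind Trust.
Aggregating (R1): 12.75% + 32.34% + 12.96% = 58.05%.

58.05%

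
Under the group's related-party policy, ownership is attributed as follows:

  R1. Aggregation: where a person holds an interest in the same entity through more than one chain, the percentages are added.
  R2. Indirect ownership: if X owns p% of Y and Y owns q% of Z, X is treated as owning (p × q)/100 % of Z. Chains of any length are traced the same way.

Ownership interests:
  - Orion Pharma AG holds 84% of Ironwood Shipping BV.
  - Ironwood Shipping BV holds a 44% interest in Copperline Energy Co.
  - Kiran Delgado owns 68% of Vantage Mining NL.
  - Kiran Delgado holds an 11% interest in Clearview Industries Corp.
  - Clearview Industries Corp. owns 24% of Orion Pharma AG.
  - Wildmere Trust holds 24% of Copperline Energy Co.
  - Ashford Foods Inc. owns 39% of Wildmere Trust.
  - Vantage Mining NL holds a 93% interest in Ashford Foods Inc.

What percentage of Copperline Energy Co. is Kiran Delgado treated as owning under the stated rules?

Chain via Vantage Mining NL → Ashford Foods Inc. → Wildmere Trust (R2): 68% × 93% × 39% × 24% = 5.919264% of Copperline Energy Co.
Chain via Clearview Industries Corp. → Orion Pharma AG → Ironwood Shipping BV (R2): 11% × 24% × 84% × 44% = 0.975744% of Copperline Energy Co.
Aggregating (R1): 5.919264% + 0.975744% = 6.895008%.

6.895008%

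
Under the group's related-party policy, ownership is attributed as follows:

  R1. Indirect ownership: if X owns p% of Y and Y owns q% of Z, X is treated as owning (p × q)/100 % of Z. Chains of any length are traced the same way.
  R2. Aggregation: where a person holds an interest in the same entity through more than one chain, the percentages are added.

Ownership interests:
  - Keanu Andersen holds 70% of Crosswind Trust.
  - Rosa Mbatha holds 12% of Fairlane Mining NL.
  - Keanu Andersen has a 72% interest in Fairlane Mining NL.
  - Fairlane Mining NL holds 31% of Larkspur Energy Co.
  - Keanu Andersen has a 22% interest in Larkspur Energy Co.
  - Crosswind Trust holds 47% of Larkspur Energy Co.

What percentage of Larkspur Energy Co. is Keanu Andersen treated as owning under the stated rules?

Chain via Fairlane Mining NL (R1): 72% × 31% = 22.32% of Larkspur Energy Co.
Chain via Crosswind Trust (R1): 70% × 47% = 32.9% of Larkspur Energy Co.
Direct interest in Larkspur Energy Co: 22%.
Aggregating (R2): 22.32% + 32.9% + 22% = 77.22%.

77.22%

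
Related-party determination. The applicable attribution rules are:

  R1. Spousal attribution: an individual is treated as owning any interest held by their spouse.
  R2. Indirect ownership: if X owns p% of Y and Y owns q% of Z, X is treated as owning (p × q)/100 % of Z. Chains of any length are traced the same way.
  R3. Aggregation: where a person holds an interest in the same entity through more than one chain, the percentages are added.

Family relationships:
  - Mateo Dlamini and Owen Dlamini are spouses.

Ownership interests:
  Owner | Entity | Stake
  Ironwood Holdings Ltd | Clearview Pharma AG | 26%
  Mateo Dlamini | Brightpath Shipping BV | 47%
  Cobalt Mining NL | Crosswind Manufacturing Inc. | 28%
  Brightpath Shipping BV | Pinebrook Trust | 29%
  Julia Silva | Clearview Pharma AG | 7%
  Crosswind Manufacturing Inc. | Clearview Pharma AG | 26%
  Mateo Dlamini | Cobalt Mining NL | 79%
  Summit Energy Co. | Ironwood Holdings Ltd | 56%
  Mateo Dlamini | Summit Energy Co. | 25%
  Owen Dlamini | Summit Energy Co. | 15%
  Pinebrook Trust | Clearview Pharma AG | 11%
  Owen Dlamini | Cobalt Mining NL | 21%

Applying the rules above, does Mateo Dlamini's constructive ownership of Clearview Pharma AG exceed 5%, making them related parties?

Yes

By spousal attribution (R1), Mateo Dlamini is treated as also owning Owen Dlamini's interest in Summit Energy Co, giving 25% + 15% = 40%.
By spousal attribution (R1), Mateo Dlamini is treated as also owning Owen Dlamini's interest in Cobalt Mining NL, giving 79% + 21% = 100%.
Chain via Summit Energy Co. → Ironwood Holdings Ltd (R2): 40% × 56% × 26% = 5.824% of Clearview Pharma AG.
Chain via Brightpath Shipping BV → Pinebrook Trust (R2): 47% × 29% × 11% = 1.4993% of Clearview Pharma AG.
Chain via Cobalt Mining NL → Crosswind Manufacturing Inc. (R2): 100% × 28% × 26% = 7.28% of Clearview Pharma AG.
Aggregating (R3): 5.824% + 1.4993% + 7.28% = 14.6033%.
14.6033% exceeds the 5% threshold, so Mateo is a related party to Clearview Pharma AG.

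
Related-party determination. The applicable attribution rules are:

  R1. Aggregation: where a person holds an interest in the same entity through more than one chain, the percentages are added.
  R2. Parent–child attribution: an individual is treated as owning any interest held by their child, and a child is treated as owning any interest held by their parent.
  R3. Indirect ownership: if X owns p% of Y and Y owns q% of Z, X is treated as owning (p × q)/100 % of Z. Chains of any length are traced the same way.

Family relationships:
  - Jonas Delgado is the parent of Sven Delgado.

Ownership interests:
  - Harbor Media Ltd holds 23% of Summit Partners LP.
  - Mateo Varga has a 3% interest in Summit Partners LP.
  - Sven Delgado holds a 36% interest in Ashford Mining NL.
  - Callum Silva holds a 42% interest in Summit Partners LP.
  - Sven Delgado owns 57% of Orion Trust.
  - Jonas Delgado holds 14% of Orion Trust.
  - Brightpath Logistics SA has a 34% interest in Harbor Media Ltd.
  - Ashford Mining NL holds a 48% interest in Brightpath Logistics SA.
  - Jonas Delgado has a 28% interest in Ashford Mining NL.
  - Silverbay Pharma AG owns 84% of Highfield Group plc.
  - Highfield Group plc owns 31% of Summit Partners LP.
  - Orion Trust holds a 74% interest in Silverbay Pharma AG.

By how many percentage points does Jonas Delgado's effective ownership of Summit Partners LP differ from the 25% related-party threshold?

By parent–child attribution (R2), Jonas Delgado is treated as also owning Sven Delgado's interest in Orion Trust, giving 14% + 57% = 71%.
By parent–child attribution (R2), Jonas Delgado is treated as also owning Sven Delgado's interest in Ashford Mining NL, giving 28% + 36% = 64%.
Chain via Orion Trust → Silverbay Pharma AG → Highfield Group plc (R3): 71% × 74% × 84% × 31% = 13.681416% of Summit Partners LP.
Chain via Ashford Mining NL → Brightpath Logistics SA → Harbor Media Ltd (R3): 64% × 48% × 34% × 23% = 2.402304% of Summit Partners LP.
Aggregating (R1): 13.681416% + 2.402304% = 16.08372%.
16.08372% falls short of the 25% threshold by 8.91628 percentage points.

8.91628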